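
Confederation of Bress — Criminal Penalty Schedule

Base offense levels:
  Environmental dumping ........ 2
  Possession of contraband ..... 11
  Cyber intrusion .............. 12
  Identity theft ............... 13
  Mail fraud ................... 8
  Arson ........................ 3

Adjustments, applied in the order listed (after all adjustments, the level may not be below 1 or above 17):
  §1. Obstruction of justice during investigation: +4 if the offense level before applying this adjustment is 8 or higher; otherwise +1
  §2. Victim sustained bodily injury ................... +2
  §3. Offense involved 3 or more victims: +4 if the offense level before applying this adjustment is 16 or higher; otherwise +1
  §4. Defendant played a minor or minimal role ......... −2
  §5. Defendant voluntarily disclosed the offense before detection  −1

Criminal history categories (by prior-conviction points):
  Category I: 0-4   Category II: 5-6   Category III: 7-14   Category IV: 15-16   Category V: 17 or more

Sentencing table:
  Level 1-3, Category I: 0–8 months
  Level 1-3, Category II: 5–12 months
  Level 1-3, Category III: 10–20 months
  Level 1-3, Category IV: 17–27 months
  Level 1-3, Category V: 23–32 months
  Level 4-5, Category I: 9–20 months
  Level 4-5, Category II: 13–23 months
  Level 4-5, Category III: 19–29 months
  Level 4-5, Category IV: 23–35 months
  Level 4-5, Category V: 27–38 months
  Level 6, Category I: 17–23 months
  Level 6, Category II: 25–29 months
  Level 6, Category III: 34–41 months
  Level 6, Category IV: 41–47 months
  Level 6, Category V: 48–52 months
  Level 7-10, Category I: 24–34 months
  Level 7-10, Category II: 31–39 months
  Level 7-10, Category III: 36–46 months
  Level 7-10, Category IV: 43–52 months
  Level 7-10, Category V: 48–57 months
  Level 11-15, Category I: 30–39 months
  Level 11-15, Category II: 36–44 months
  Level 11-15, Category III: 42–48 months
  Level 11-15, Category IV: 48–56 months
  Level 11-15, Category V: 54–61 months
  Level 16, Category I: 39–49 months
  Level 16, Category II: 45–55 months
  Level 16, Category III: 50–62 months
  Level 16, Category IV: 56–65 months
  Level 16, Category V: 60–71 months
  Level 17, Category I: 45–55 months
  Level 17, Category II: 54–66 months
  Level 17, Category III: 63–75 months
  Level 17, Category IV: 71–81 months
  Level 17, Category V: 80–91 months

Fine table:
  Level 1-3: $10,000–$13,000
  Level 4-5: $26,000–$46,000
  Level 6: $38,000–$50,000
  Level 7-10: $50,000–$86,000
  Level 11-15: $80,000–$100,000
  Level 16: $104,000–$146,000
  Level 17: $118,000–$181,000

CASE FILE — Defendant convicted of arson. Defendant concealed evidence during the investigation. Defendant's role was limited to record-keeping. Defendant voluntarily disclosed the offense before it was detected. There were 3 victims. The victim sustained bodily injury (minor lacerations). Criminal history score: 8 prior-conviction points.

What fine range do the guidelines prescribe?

Base offense level for arson: 3.
§1 applies (level before this adjustment is 3 < 8, so +1): 3 + 1 = 4.
§2 applies: 4 + 2 = 6.
§3 applies (level before this adjustment is 6 < 16, so +1): 6 + 1 = 7.
§4 applies: 7 − 2 = 5.
§5 applies: 5 − 1 = 4.
Final offense level: 4.
Level 4 falls in the 4-5 band.
Fine table: Level 4-5 → $26,000–$46,000.

$26,000–$46,000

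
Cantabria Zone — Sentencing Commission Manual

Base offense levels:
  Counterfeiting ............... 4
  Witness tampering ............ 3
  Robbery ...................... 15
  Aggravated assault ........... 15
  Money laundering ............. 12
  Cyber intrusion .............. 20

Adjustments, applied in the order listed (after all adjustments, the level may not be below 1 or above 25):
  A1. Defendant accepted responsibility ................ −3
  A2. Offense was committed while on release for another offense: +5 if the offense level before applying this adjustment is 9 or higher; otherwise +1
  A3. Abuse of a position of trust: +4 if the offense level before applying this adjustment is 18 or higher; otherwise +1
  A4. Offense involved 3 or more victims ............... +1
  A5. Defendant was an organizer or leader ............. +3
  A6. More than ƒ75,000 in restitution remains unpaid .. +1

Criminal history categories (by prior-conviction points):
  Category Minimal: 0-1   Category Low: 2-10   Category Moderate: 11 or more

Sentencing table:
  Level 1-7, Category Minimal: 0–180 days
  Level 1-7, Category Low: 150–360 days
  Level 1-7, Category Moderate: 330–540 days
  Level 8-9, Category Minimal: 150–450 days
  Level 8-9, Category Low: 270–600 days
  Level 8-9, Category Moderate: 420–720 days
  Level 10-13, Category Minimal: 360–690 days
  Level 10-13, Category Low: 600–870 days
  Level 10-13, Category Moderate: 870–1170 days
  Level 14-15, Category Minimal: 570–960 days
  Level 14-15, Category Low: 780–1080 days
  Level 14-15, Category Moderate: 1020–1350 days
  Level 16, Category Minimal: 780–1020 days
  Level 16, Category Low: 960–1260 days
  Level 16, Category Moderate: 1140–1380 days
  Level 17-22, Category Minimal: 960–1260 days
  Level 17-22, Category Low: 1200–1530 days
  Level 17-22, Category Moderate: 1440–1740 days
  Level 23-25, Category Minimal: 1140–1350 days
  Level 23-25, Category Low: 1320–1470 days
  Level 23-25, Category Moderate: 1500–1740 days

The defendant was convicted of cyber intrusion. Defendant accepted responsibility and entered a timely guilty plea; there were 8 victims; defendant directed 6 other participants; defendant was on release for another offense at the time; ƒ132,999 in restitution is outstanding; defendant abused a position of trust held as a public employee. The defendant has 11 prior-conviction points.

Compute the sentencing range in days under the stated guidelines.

Base offense level for cyber intrusion: 20.
A1 applies: 20 − 3 = 17.
A2 applies (level before this adjustment is 17 ≥ 9, so +5): 17 + 5 = 22.
A3 applies (level before this adjustment is 22 ≥ 18, so +4): 22 + 4 = 26.
A4 applies: 26 + 1 = 27.
A5 applies: 27 + 3 = 30.
A6 applies: 30 + 1 = 31.
Level 31 exceeds the maximum of 25; capped at 25.
Final offense level: 25.
Criminal history: 11 prior points → Category Moderate (11+).
Level 25 falls in the 23-25 band.
Grid: Level 23-25 × Category Moderate = 1500-1740 days.

1500-1740 days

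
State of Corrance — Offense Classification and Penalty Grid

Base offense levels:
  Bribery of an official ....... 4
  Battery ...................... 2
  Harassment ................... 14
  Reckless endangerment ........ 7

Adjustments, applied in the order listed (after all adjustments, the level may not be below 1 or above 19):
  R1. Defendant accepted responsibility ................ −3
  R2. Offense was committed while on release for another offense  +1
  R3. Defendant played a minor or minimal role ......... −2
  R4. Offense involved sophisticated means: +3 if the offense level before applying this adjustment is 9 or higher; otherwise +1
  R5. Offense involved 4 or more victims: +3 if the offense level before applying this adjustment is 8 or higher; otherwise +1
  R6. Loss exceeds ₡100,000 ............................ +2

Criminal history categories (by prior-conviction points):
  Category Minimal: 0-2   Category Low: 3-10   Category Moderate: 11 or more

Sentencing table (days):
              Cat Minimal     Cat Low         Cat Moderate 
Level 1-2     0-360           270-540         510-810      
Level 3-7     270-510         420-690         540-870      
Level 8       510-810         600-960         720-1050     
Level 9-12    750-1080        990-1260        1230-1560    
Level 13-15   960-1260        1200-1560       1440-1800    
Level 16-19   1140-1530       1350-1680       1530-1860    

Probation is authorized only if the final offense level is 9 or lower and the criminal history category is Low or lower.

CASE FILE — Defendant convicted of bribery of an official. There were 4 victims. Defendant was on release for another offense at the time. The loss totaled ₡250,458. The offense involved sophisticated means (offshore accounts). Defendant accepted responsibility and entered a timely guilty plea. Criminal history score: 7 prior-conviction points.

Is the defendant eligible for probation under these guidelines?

Yes

Base offense level for bribery of an official: 4.
R1 applies: 4 − 3 = 1.
R2 applies: 1 + 1 = 2.
R3 does not apply.
R4 applies (level before this adjustment is 2 < 9, so +1): 2 + 1 = 3.
R5 applies (level before this adjustment is 3 < 8, so +1): 3 + 1 = 4.
R6 applies: 4 + 2 = 6.
Final offense level: 6.
Criminal history: 7 prior points → Category Low (3-10).
Level 6 falls in the 3-7 band.
Grid: Level 3-7 × Category Low = 420-690 days.
Probation check: level 6 ≤ 9 and category Low ≤ Low → eligible.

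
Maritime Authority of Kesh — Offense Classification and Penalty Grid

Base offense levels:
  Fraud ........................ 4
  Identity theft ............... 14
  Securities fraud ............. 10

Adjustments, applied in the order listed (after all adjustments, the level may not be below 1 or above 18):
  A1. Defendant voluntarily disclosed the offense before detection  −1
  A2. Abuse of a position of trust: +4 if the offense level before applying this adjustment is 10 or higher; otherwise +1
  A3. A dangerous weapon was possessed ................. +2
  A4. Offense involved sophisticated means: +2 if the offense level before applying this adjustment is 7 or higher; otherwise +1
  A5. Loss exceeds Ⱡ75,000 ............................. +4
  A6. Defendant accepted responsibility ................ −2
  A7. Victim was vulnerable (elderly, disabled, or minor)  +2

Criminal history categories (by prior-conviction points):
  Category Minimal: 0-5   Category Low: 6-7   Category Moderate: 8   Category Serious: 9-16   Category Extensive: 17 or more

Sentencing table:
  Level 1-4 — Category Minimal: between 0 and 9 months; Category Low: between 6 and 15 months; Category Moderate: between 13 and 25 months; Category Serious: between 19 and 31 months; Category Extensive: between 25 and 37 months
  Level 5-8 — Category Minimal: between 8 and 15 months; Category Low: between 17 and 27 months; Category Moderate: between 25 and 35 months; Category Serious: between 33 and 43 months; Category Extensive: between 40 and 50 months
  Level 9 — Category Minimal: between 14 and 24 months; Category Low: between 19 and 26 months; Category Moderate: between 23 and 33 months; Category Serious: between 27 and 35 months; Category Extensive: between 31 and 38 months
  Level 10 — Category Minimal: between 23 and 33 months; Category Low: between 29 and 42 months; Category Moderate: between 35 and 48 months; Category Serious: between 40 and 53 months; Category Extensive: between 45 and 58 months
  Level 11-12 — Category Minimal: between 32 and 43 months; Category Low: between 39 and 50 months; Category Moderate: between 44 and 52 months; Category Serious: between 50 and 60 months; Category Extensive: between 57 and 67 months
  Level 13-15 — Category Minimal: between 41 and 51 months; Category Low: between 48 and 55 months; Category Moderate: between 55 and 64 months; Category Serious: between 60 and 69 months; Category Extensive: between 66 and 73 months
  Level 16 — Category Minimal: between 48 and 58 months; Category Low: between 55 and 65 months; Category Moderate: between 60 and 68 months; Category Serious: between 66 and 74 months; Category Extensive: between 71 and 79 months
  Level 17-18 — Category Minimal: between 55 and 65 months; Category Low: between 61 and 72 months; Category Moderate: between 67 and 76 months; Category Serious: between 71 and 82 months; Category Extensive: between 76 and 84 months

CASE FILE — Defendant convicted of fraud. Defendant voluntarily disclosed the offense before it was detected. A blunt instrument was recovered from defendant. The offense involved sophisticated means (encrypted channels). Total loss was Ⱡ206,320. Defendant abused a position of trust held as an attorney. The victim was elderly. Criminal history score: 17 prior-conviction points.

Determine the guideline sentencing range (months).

66-73 months

Base offense level for fraud: 4.
A1 applies: 4 − 1 = 3.
A2 applies (level before this adjustment is 3 < 10, so +1): 3 + 1 = 4.
A3 applies: 4 + 2 = 6.
A4 applies (level before this adjustment is 6 < 7, so +1): 6 + 1 = 7.
A5 applies: 7 + 4 = 11.
A7 applies: 11 + 2 = 13.
Final offense level: 13.
Criminal history: 17 prior points → Category Extensive (17+).
Level 13 falls in the 13-15 band.
Grid: Level 13-15 × Category Extensive = 66-73 months.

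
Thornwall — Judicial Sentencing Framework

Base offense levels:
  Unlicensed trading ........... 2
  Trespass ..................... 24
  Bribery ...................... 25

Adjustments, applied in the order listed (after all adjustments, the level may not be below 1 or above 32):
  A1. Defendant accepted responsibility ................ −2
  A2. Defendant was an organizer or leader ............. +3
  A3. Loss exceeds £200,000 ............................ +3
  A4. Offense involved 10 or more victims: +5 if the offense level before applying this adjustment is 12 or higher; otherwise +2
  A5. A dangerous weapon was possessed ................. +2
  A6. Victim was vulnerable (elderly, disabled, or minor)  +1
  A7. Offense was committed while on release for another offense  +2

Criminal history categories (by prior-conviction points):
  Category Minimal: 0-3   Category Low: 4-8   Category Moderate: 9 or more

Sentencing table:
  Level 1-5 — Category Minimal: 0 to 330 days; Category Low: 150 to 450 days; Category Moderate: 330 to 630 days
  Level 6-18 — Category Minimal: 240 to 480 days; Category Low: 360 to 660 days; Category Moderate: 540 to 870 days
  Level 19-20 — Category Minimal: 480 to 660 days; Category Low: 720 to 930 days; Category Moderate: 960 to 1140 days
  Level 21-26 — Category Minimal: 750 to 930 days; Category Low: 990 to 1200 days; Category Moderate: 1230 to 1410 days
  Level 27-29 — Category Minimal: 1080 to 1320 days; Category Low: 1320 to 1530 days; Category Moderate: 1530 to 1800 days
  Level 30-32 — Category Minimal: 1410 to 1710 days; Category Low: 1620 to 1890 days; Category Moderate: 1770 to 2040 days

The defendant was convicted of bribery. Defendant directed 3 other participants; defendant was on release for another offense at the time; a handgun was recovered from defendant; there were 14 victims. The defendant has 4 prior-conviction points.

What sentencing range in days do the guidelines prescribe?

1620-1890 days

Base offense level for bribery: 25.
A1 does not apply.
A2 applies: 25 + 3 = 28.
A4 applies (level before this adjustment is 28 ≥ 12, so +5): 28 + 5 = 33.
A5 applies: 33 + 2 = 35.
A7 applies: 35 + 2 = 37.
Level 37 exceeds the maximum of 32; capped at 32.
Final offense level: 32.
Criminal history: 4 prior points → Category Low (4-8).
Level 32 falls in the 30-32 band.
Grid: Level 30-32 × Category Low = 1620-1890 days.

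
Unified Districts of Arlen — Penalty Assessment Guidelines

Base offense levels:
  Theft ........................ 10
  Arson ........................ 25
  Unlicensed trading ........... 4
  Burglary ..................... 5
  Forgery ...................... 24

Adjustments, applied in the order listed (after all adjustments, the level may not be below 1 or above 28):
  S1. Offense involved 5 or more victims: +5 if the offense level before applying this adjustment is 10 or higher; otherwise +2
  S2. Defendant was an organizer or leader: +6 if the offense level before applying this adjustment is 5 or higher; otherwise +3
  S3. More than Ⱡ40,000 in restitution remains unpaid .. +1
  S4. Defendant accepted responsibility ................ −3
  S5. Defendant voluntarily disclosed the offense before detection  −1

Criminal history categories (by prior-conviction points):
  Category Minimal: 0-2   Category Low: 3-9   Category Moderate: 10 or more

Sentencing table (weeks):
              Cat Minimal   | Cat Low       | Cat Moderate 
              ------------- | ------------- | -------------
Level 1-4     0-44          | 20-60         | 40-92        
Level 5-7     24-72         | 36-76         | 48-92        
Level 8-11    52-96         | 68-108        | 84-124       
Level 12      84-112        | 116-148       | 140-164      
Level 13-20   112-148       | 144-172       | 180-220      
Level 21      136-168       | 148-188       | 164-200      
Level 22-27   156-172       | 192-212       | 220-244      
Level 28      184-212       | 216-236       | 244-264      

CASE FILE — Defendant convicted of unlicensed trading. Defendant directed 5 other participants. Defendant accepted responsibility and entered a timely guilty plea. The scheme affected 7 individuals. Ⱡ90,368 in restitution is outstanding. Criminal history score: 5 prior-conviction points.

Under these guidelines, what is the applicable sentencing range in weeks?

Base offense level for unlicensed trading: 4.
S1 applies (level before this adjustment is 4 < 10, so +2): 4 + 2 = 6.
S2 applies (level before this adjustment is 6 ≥ 5, so +6): 6 + 6 = 12.
S3 applies: 12 + 1 = 13.
S4 applies: 13 − 3 = 10.
S5 does not apply.
Final offense level: 10.
Criminal history: 5 prior points → Category Low (3-9).
Level 10 falls in the 8-11 band.
Grid: Level 8-11 × Category Low = 68-108 weeks.

68-108 weeks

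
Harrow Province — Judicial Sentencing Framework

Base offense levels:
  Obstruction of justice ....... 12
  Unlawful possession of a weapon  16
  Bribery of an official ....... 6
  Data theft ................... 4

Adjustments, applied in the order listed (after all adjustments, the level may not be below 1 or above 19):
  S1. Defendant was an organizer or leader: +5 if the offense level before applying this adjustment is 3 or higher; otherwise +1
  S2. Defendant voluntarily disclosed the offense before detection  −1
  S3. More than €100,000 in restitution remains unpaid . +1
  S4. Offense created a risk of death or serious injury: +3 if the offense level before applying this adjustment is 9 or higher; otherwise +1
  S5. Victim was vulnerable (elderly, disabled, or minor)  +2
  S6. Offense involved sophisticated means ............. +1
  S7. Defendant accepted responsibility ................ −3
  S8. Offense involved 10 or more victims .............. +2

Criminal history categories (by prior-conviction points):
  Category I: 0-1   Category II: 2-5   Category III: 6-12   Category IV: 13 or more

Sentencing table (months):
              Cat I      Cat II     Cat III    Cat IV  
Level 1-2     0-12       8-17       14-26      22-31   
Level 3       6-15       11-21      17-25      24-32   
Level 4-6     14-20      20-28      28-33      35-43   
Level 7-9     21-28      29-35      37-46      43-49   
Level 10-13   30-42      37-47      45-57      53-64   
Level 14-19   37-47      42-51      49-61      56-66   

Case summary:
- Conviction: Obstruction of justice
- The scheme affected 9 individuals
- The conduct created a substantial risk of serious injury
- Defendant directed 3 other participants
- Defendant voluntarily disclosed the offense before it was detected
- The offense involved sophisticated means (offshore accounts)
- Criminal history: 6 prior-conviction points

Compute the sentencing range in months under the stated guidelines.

Base offense level for obstruction of justice: 12.
S1 applies (level before this adjustment is 12 ≥ 3, so +5): 12 + 5 = 17.
S2 applies: 17 − 1 = 16.
S4 applies (level before this adjustment is 16 ≥ 9, so +3): 16 + 3 = 19.
S5 does not apply.
S6 applies: 19 + 1 = 20.
S7 does not apply.
Level 20 exceeds the maximum of 19; capped at 19.
Final offense level: 19.
Criminal history: 6 prior points → Category III (6-12).
Level 19 falls in the 14-19 band.
Grid: Level 14-19 × Category III = 49-61 months.

49-61 months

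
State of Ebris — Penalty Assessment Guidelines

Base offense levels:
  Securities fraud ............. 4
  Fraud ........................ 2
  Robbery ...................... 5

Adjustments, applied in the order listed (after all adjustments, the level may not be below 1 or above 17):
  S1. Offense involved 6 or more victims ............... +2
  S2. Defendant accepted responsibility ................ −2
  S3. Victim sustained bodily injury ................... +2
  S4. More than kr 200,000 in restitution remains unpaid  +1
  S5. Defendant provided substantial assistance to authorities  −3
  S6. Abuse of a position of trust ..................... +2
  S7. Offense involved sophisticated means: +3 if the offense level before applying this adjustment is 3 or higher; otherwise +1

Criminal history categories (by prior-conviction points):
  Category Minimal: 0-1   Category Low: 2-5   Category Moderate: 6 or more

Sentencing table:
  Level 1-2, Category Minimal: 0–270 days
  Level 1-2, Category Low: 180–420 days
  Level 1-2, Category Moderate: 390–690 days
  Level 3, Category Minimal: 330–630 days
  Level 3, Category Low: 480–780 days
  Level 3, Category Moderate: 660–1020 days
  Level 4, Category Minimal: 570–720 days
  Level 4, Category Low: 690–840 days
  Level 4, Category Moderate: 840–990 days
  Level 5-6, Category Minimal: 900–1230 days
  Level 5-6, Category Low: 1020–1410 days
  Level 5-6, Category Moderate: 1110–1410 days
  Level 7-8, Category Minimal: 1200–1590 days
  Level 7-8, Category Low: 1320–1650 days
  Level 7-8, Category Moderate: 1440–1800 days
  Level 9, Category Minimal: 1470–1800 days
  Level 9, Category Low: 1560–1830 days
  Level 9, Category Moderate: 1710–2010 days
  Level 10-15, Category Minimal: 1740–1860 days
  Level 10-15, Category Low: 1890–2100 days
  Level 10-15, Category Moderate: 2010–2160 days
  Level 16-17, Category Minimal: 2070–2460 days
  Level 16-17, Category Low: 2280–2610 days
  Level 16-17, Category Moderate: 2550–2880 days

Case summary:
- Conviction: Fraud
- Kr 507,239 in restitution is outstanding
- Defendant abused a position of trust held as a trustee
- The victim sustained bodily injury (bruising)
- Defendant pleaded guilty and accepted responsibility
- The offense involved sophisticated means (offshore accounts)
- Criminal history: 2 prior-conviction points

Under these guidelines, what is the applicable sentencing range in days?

Base offense level for fraud: 2.
S2 applies: 2 − 2 = 0.
S3 applies: 0 + 2 = 2.
S4 applies: 2 + 1 = 3.
S6 applies: 3 + 2 = 5.
S7 applies (level before this adjustment is 5 ≥ 3, so +3): 5 + 3 = 8.
Final offense level: 8.
Criminal history: 2 prior points → Category Low (2-5).
Level 8 falls in the 7-8 band.
Grid: Level 7-8 × Category Low = 1320-1650 days.

1320-1650 days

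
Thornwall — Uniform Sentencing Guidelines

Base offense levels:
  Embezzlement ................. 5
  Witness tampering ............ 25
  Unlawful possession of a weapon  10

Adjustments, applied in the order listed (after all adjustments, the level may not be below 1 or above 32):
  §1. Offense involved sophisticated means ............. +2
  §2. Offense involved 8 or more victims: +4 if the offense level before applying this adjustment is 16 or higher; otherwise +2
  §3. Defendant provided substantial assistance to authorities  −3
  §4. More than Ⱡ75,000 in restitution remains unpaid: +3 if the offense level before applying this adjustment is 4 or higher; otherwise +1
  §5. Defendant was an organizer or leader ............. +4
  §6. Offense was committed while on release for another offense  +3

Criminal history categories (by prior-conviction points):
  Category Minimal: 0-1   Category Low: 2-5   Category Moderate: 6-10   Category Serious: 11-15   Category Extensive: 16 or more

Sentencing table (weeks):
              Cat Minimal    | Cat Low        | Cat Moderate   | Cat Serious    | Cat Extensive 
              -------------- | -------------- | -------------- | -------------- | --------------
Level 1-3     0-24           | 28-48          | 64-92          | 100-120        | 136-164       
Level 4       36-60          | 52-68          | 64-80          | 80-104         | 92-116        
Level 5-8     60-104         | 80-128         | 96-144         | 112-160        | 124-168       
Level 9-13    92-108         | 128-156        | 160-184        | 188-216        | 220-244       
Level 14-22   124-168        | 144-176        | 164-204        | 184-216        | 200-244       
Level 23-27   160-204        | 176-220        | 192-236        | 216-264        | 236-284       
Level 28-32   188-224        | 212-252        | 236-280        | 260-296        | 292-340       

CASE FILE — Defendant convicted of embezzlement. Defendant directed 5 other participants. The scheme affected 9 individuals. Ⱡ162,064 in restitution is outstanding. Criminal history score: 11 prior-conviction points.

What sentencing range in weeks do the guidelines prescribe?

Base offense level for embezzlement: 5.
§2 applies (level before this adjustment is 5 < 16, so +2): 5 + 2 = 7.
§4 applies (level before this adjustment is 7 ≥ 4, so +3): 7 + 3 = 10.
§5 applies: 10 + 4 = 14.
Final offense level: 14.
Criminal history: 11 prior points → Category Serious (11-15).
Level 14 falls in the 14-22 band.
Grid: Level 14-22 × Category Serious = 184-216 weeks.

184-216 weeks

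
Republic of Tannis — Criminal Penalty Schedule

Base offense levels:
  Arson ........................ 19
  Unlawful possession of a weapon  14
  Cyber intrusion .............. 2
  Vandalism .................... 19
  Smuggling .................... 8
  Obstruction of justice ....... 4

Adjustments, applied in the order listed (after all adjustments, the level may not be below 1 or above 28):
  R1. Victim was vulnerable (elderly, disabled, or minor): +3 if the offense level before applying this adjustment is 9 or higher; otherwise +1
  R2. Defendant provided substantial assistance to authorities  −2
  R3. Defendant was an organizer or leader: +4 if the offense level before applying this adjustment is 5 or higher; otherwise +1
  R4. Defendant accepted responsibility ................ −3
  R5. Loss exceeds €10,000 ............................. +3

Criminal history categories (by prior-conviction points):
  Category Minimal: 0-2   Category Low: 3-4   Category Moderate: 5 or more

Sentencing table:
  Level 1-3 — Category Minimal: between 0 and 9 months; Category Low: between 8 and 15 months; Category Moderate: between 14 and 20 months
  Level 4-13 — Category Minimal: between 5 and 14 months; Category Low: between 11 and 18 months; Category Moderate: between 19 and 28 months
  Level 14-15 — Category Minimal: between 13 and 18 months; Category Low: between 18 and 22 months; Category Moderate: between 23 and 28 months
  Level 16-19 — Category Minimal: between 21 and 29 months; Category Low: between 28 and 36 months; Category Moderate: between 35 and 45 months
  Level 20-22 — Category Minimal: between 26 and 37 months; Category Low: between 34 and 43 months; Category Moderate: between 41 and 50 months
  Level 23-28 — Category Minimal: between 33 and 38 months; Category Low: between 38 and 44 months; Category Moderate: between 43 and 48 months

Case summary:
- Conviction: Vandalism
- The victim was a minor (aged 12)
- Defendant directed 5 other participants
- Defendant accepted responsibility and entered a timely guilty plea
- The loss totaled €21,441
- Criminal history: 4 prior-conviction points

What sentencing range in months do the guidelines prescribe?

38-44 months

Base offense level for vandalism: 19.
R1 applies (level before this adjustment is 19 ≥ 9, so +3): 19 + 3 = 22.
R2 does not apply.
R3 applies (level before this adjustment is 22 ≥ 5, so +4): 22 + 4 = 26.
R4 applies: 26 − 3 = 23.
R5 applies: 23 + 3 = 26.
Final offense level: 26.
Criminal history: 4 prior points → Category Low (3-4).
Level 26 falls in the 23-28 band.
Grid: Level 23-28 × Category Low = 38-44 months.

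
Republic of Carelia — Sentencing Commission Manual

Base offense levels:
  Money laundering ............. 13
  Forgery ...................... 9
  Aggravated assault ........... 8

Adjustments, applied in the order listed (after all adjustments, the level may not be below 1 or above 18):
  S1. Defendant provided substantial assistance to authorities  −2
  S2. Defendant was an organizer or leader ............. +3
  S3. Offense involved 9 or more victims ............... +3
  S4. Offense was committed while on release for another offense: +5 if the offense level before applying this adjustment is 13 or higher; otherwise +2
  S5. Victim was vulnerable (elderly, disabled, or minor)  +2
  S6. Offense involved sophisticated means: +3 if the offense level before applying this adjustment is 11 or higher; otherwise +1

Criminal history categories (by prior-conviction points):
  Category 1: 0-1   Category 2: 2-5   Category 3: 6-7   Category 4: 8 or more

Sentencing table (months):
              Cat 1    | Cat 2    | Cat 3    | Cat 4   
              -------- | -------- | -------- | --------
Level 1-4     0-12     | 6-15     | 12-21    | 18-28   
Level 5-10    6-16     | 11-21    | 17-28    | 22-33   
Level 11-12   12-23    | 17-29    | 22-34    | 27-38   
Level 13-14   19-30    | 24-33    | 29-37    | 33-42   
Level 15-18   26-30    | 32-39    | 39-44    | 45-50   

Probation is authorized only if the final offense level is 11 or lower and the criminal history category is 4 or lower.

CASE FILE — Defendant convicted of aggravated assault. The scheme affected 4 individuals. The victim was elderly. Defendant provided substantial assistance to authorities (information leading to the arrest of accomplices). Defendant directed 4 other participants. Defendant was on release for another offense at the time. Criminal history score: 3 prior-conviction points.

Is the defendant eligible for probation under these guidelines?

No

Base offense level for aggravated assault: 8.
S1 applies: 8 − 2 = 6.
S2 applies: 6 + 3 = 9.
S3 does not apply.
S4 applies (level before this adjustment is 9 < 13, so +2): 9 + 2 = 11.
S5 applies: 11 + 2 = 13.
Final offense level: 13.
Criminal history: 3 prior points → Category 2 (2-5).
Level 13 falls in the 13-14 band.
Grid: Level 13-14 × Category 2 = 24-33 months.
Probation check: level 13 > 11 and category 2 ≤ 4 → not eligible.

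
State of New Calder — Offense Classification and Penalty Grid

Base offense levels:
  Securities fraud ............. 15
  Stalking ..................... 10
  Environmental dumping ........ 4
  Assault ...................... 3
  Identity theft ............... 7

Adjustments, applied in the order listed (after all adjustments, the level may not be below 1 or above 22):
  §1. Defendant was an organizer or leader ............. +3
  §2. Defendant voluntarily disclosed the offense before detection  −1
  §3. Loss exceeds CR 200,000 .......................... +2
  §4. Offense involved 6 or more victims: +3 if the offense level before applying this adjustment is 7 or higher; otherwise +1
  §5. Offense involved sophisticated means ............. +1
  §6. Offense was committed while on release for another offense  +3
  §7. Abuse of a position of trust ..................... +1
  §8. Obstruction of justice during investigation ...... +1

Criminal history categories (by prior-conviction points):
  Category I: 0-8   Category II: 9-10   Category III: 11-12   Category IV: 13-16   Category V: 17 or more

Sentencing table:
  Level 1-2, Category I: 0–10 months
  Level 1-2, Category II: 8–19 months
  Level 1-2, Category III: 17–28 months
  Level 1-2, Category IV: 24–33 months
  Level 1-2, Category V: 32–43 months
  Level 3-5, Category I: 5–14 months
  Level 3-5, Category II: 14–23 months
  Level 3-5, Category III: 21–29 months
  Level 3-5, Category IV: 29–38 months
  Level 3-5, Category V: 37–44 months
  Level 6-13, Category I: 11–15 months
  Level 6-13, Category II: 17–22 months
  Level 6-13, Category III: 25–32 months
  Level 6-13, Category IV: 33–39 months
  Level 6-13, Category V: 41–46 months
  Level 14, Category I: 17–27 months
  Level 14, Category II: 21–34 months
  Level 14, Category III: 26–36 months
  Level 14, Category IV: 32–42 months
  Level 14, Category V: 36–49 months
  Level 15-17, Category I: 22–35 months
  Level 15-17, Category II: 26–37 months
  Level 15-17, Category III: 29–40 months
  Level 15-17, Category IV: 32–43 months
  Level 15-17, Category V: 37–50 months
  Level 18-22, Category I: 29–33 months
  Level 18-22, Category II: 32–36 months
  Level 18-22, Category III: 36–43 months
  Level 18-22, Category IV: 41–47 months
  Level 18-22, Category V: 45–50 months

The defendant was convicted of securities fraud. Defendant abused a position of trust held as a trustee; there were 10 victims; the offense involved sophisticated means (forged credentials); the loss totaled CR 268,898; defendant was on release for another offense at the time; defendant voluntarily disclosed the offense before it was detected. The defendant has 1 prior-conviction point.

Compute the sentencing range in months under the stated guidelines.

Base offense level for securities fraud: 15.
§1 does not apply.
§2 applies: 15 − 1 = 14.
§3 applies: 14 + 2 = 16.
§4 applies (level before this adjustment is 16 ≥ 7, so +3): 16 + 3 = 19.
§5 applies: 19 + 1 = 20.
§6 applies: 20 + 3 = 23.
§7 applies: 23 + 1 = 24.
Level 24 exceeds the maximum of 22; capped at 22.
Final offense level: 22.
Criminal history: 1 prior point → Category I (0-8).
Level 22 falls in the 18-22 band.
Grid: Level 18-22 × Category I = 29-33 months.

29-33 months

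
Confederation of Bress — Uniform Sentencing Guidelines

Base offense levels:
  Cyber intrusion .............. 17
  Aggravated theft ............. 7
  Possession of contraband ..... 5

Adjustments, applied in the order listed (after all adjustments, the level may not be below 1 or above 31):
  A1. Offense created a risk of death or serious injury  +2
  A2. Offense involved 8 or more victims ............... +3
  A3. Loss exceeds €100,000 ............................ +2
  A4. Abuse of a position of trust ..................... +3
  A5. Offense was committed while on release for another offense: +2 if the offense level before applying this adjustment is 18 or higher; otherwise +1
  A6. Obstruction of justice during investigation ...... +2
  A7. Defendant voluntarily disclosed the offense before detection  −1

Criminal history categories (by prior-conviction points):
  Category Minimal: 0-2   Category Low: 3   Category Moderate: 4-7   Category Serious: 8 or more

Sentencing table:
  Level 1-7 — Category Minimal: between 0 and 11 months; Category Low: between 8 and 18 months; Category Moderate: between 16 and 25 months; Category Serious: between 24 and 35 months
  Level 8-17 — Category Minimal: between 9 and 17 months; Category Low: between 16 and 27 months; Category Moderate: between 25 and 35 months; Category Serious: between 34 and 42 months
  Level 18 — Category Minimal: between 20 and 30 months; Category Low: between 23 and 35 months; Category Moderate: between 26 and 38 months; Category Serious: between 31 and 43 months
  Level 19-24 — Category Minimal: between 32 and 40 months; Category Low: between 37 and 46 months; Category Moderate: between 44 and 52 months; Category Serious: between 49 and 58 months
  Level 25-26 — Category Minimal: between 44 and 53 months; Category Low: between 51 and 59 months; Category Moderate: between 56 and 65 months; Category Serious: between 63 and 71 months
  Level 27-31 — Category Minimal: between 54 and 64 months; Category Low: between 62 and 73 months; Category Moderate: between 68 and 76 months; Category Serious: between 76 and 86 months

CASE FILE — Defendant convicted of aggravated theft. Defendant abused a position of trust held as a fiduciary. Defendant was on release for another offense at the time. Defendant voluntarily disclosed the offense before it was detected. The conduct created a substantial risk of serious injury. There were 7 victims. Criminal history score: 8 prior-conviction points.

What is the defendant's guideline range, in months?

34-42 months

Base offense level for aggravated theft: 7.
A1 applies: 7 + 2 = 9.
A2 does not apply.
A3 does not apply.
A4 applies: 9 + 3 = 12.
A5 applies (level before this adjustment is 12 < 18, so +1): 12 + 1 = 13.
A6 does not apply.
A7 applies: 13 − 1 = 12.
Final offense level: 12.
Criminal history: 8 prior points → Category Serious (8+).
Level 12 falls in the 8-17 band.
Grid: Level 8-17 × Category Serious = 34-42 months.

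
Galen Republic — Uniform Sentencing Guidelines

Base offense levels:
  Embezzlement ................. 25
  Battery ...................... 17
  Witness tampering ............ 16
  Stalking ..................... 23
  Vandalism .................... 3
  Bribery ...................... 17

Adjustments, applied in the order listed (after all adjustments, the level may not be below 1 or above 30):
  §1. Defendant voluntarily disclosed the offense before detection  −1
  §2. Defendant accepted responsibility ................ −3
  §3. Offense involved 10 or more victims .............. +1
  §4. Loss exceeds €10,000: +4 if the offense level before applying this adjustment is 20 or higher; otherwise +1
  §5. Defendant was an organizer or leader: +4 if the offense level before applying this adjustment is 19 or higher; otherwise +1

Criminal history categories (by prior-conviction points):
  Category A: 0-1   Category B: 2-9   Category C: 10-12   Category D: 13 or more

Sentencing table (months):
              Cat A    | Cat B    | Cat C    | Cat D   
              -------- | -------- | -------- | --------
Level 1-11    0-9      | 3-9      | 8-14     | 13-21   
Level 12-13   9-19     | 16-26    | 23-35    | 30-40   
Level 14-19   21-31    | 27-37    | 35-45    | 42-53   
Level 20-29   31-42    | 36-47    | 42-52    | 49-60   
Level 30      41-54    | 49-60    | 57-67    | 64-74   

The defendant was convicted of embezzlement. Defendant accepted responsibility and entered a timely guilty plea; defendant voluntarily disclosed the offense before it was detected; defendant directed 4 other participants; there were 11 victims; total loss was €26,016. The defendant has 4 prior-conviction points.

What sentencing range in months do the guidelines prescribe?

49-60 months

Base offense level for embezzlement: 25.
§1 applies: 25 − 1 = 24.
§2 applies: 24 − 3 = 21.
§3 applies: 21 + 1 = 22.
§4 applies (level before this adjustment is 22 ≥ 20, so +4): 22 + 4 = 26.
§5 applies (level before this adjustment is 26 ≥ 19, so +4): 26 + 4 = 30.
Final offense level: 30.
Criminal history: 4 prior points → Category B (2-9).
Level 30 falls in the 30 band.
Grid: Level 30 × Category B = 49-60 months.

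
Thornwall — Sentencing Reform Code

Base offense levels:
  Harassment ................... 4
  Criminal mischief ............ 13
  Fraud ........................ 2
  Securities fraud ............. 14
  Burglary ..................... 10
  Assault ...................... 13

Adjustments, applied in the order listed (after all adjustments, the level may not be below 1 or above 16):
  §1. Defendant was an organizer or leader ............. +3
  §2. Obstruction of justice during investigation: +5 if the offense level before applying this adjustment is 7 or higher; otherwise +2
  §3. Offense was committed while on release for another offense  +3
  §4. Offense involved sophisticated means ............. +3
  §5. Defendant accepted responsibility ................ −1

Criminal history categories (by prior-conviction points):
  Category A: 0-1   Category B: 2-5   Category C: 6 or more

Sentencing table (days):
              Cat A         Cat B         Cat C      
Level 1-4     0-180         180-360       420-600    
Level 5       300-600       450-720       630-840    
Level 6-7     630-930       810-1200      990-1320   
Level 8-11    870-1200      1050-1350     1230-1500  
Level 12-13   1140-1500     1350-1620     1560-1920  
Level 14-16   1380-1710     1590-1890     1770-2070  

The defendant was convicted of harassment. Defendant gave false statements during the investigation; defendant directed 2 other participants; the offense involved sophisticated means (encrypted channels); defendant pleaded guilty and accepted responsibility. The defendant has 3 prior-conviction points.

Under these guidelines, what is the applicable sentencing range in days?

Base offense level for harassment: 4.
§1 applies: 4 + 3 = 7.
§2 applies (level before this adjustment is 7 ≥ 7, so +5): 7 + 5 = 12.
§3 does not apply.
§4 applies: 12 + 3 = 15.
§5 applies: 15 − 1 = 14.
Final offense level: 14.
Criminal history: 3 prior points → Category B (2-5).
Level 14 falls in the 14-16 band.
Grid: Level 14-16 × Category B = 1590-1890 days.

1590-1890 days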